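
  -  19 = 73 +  - 92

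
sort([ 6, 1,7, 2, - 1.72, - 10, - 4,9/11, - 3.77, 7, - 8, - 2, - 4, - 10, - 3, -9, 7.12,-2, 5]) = [- 10, - 10, - 9, - 8, - 4, - 4 , - 3.77, - 3,  -  2, - 2,  -  1.72, 9/11, 1, 2, 5,6, 7,  7,  7.12 ]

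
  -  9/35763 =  - 3/11921 = - 0.00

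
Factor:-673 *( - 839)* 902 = 509311594 = 2^1*11^1*41^1 * 673^1 *839^1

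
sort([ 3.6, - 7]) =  [  -  7,3.6 ]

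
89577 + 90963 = 180540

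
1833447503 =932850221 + 900597282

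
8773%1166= 611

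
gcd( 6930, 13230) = 630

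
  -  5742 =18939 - 24681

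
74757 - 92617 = - 17860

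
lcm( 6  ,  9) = 18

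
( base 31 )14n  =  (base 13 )673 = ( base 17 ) 3e3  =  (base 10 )1108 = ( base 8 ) 2124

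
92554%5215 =3899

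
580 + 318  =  898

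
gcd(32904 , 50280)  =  24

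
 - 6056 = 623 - 6679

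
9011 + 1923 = 10934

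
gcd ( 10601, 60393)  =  1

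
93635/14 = 93635/14   =  6688.21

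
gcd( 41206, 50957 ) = 1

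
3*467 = 1401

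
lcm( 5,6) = 30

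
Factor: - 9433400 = - 2^3 *5^2* 101^1*467^1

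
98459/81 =98459/81 =1215.54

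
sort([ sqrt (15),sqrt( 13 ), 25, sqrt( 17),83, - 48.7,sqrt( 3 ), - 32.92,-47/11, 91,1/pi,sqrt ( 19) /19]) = [-48.7, - 32.92, - 47/11,sqrt(19) /19, 1/pi, sqrt (3),  sqrt (13),sqrt( 15),sqrt(17),  25, 83, 91] 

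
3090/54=515/9 = 57.22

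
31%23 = 8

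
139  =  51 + 88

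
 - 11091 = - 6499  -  4592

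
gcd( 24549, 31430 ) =7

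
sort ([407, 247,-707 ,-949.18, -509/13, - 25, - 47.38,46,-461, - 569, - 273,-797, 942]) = [  -  949.18 , - 797, - 707,-569,-461, - 273,-47.38, - 509/13, - 25, 46, 247,407,942]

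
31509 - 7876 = 23633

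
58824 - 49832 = 8992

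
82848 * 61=5053728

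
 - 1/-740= 1/740 = 0.00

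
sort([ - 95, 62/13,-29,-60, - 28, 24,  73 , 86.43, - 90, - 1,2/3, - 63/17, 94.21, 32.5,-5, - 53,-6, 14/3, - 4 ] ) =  [- 95, - 90, - 60,-53, - 29, -28, - 6,-5, - 4,- 63/17,-1,2/3, 14/3,  62/13,24, 32.5, 73, 86.43, 94.21 ] 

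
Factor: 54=2^1* 3^3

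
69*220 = 15180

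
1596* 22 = 35112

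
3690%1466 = 758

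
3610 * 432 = 1559520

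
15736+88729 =104465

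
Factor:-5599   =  -11^1*509^1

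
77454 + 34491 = 111945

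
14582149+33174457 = 47756606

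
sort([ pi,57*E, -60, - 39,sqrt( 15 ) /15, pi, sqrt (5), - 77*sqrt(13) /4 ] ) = [-77*sqrt( 13)/4, - 60, - 39,sqrt(15)/15, sqrt(5),pi,pi,57 * E ]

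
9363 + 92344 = 101707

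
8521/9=946+7/9 = 946.78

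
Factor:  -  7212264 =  - 2^3*3^1*300511^1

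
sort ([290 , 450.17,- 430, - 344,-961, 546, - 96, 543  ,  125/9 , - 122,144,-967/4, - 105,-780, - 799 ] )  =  [-961, - 799,-780, - 430, - 344, - 967/4,-122, - 105,-96,125/9,144, 290, 450.17, 543, 546 ]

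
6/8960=3/4480 = 0.00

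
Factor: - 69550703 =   -  69550703^1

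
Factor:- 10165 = -5^1*19^1*107^1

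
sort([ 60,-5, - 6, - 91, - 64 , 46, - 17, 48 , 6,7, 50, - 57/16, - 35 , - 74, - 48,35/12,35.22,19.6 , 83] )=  [ - 91, - 74, - 64 ,- 48,- 35,-17,-6, - 5, - 57/16,35/12,  6 , 7,19.6, 35.22,46, 48,50, 60,83]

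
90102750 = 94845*950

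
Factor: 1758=2^1*3^1*293^1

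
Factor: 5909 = 19^1*311^1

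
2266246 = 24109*94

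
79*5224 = 412696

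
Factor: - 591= - 3^1*197^1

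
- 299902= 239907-539809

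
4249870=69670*61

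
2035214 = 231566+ 1803648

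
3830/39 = 98 + 8/39  =  98.21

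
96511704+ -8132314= 88379390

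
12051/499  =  24+ 75/499 = 24.15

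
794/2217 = 794/2217 = 0.36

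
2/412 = 1/206 = 0.00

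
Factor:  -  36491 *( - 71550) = 2610931050=2^1*3^3* 5^2*7^1 * 13^1 * 53^1*401^1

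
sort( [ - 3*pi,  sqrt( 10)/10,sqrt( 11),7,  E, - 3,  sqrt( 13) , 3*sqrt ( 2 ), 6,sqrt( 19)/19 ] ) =[ - 3*pi,- 3,  sqrt(19)/19,sqrt( 10)/10,E,sqrt ( 11), sqrt( 13 ),  3 * sqrt(2),6,7]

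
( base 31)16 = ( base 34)13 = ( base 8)45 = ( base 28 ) 19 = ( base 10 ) 37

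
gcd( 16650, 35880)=30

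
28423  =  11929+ 16494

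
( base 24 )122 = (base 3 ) 212012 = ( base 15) 2BB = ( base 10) 626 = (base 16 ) 272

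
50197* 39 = 1957683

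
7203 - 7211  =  - 8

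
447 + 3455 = 3902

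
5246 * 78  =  409188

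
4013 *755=3029815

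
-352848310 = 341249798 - 694098108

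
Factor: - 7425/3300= -2^( - 2 )*3^2 = -9/4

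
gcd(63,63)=63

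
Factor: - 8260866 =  - 2^1*3^4*50993^1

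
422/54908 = 211/27454 = 0.01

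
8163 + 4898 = 13061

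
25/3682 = 25/3682 = 0.01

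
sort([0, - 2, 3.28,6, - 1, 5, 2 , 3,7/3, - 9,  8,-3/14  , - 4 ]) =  [ - 9, - 4 , - 2, - 1, - 3/14,  0, 2, 7/3,3, 3.28,5, 6, 8] 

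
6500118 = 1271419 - -5228699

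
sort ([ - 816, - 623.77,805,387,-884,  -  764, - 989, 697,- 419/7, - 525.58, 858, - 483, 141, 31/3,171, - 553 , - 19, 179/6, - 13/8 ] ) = [ - 989, - 884, - 816,  -  764, - 623.77, - 553,- 525.58, - 483, - 419/7, - 19,- 13/8,31/3,179/6, 141, 171, 387,  697,  805,858]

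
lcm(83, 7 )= 581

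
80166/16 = 40083/8 = 5010.38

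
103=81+22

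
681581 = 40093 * 17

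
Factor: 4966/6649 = 2^1*13^1 * 61^( - 1 )*109^ ( - 1)*191^1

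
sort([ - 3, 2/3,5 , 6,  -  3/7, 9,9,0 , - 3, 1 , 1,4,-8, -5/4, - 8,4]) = [ - 8,-8,- 3, -3, - 5/4,  -  3/7,0 , 2/3,  1, 1, 4, 4, 5,6,9,9]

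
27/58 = 27/58 = 0.47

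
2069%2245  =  2069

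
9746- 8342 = 1404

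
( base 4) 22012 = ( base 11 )538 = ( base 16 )286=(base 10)646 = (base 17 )240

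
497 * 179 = 88963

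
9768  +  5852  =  15620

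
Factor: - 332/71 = -2^2*71^( - 1)  *  83^1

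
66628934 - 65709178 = 919756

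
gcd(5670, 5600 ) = 70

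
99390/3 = 33130 = 33130.00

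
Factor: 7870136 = 2^3*29^1*33923^1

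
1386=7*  198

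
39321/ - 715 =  - 39321/715 = - 54.99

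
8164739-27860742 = -19696003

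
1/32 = 1/32 = 0.03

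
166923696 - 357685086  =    -  190761390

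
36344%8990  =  384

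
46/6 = 23/3 =7.67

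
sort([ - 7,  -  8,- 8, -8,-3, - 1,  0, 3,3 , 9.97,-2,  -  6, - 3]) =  [ - 8,  -  8, - 8, -7, - 6, - 3, - 3,-2, - 1,0,3,3, 9.97]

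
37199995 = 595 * 62521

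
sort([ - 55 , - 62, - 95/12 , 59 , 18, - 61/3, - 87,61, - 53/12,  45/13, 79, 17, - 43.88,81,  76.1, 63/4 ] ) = [  -  87,-62, - 55, - 43.88 ,-61/3, - 95/12, - 53/12, 45/13,  63/4,17,  18 , 59, 61, 76.1, 79,81] 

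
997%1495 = 997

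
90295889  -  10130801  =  80165088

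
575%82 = 1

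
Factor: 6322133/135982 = 2^( - 1)*7^( - 1)*11^(-1)*79^2*883^( - 1)*1013^1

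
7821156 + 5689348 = 13510504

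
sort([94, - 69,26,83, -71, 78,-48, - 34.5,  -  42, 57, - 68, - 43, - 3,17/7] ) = [ - 71, - 69,  -  68,-48 , - 43,  -  42,  -  34.5,-3,17/7, 26, 57,78,83, 94 ] 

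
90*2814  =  253260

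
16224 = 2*8112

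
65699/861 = 76 + 263/861 = 76.31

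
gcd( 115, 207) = 23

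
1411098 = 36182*39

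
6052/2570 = 2 + 456/1285 = 2.35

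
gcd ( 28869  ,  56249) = 1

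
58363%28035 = 2293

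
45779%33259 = 12520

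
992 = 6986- 5994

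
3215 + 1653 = 4868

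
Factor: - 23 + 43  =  20 = 2^2*5^1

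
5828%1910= 98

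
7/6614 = 7/6614 = 0.00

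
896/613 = 896/613 = 1.46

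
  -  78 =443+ - 521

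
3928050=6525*602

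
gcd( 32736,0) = 32736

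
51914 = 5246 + 46668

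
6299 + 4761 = 11060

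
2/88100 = 1/44050 = 0.00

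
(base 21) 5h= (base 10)122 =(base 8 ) 172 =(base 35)3H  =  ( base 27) 4E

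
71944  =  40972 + 30972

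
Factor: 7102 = 2^1*53^1*67^1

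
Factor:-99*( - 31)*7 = 21483 = 3^2*7^1*11^1*31^1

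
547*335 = 183245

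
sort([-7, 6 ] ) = [-7, 6 ]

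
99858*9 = 898722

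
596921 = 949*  629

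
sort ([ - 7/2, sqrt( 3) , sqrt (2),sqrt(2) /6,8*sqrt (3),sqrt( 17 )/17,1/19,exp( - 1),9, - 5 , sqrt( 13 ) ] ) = [ - 5,  -  7/2, 1/19,sqrt( 2) /6,sqrt ( 17 ) /17,exp( - 1 ), sqrt( 2),sqrt(3), sqrt( 13 ), 9,8*sqrt(3 )]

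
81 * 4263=345303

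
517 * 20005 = 10342585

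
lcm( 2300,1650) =75900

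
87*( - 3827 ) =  - 332949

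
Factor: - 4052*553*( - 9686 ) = 2^3*7^1*29^1*79^1 * 167^1*1013^1 = 21703962616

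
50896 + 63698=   114594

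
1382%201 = 176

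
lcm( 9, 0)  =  0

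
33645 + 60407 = 94052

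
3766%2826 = 940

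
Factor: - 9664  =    -  2^6  *151^1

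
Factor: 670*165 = 110550 = 2^1*3^1*5^2*11^1*67^1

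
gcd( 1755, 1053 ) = 351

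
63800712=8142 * 7836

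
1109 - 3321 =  - 2212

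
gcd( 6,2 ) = 2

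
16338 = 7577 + 8761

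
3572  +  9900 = 13472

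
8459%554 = 149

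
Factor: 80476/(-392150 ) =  - 2^1*5^( - 2 )*23^ ( - 1)*59^1 = - 118/575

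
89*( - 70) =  - 6230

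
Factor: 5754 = 2^1*3^1 * 7^1 * 137^1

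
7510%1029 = 307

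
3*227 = 681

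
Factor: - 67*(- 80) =5360 = 2^4 * 5^1*67^1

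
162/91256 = 81/45628 = 0.00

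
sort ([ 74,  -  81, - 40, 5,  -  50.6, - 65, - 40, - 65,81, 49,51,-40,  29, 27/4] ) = [  -  81,  -  65,  -  65,-50.6,-40,-40,  -  40,5,27/4,  29,  49, 51, 74,81]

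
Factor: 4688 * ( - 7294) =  - 34194272 = - 2^5*7^1* 293^1 * 521^1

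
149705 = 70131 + 79574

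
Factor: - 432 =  - 2^4*3^3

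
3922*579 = 2270838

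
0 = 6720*0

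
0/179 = 0 = 0.00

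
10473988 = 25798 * 406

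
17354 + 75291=92645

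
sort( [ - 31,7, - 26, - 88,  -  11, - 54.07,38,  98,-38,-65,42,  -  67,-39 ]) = [ - 88, - 67, - 65,  -  54.07, -39, - 38,-31, - 26, -11, 7,38,42,98 ]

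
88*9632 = 847616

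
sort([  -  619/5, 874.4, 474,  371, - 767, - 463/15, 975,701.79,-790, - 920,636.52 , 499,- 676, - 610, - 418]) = [ - 920, - 790 ,-767, - 676, - 610,  -  418,  -  619/5,-463/15, 371,474, 499,636.52,  701.79, 874.4,975] 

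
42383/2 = 42383/2=21191.50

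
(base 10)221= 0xdd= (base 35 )6B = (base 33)6N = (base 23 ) 9E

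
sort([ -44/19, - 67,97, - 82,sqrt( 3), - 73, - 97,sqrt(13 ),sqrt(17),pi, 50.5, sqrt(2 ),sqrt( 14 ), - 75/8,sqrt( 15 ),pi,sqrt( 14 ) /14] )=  [ - 97,  -  82, - 73 , - 67,  -  75/8 , - 44/19,sqrt( 14 ) /14,sqrt(2),sqrt( 3),pi,  pi, sqrt( 13 ), sqrt( 14), sqrt( 15 ), sqrt( 17 ),50.5,  97]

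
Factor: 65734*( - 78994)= -2^2*23^1*127^1*311^1 * 1429^1 = - 5192591596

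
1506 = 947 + 559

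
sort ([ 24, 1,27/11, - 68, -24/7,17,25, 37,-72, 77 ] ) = [ -72,  -  68, - 24/7, 1,27/11,17,24, 25, 37,77]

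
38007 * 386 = 14670702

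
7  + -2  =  5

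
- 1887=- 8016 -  - 6129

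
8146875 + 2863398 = 11010273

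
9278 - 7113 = 2165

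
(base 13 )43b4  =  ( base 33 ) 8M4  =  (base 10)9442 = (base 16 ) 24E2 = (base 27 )cpj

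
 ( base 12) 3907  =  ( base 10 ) 6487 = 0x1957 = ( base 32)6AN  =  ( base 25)A9C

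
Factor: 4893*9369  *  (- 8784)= - 402680669328=- 2^4*3^6*7^1*61^1 * 233^1*347^1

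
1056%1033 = 23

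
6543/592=6543/592 = 11.05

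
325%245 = 80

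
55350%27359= 632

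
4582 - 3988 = 594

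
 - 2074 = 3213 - 5287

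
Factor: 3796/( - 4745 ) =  - 4/5=   - 2^2*5^( - 1)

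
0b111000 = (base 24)28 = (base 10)56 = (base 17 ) 35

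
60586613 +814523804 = 875110417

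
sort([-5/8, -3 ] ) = [ - 3,-5/8] 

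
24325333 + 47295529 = 71620862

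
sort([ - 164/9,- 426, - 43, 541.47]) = [  -  426,  -  43, - 164/9,541.47]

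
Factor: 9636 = 2^2*3^1*11^1*73^1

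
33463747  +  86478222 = 119941969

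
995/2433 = 995/2433 = 0.41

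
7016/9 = 779 + 5/9 = 779.56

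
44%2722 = 44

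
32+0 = 32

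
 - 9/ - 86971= 9/86971 = 0.00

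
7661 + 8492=16153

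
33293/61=545+48/61 = 545.79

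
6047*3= 18141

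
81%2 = 1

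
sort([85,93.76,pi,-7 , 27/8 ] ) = [ - 7, pi,27/8, 85, 93.76 ]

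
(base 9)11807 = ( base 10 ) 7945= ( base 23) F0A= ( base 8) 17411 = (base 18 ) 1697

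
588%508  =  80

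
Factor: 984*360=2^6*3^3*5^1 *41^1 = 354240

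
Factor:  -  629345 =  - 5^1*191^1*659^1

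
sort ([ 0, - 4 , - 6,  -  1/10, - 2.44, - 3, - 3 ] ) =[ - 6, - 4,- 3, -3,-2.44, - 1/10, 0]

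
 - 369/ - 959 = 369/959 = 0.38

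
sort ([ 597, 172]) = [172,597 ] 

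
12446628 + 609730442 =622177070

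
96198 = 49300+46898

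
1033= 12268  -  11235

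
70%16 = 6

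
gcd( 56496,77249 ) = 1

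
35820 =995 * 36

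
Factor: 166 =2^1 * 83^1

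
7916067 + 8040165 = 15956232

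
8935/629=8935/629 = 14.21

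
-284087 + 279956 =-4131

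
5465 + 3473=8938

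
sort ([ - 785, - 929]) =[ - 929,-785 ]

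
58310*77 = 4489870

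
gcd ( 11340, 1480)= 20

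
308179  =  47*6557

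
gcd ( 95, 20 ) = 5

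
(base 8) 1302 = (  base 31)mo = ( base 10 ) 706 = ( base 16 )2C2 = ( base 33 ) LD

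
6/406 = 3/203  =  0.01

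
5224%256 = 104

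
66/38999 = 66/38999 = 0.00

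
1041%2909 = 1041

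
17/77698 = 17/77698=0.00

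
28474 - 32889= -4415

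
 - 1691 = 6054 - 7745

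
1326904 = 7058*188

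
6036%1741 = 813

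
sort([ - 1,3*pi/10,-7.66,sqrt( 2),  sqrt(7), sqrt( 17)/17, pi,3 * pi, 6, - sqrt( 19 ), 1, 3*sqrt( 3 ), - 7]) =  [ - 7.66, - 7, - sqrt( 19), - 1, sqrt( 17)/17, 3  *  pi/10 , 1 , sqrt( 2),sqrt (7 ), pi, 3*sqrt( 3),6 , 3 * pi ]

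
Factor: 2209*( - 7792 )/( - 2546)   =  2^3*19^ ( - 1 )*47^2*67^( - 1)  *487^1 = 8606264/1273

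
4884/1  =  4884 = 4884.00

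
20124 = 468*43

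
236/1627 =236/1627  =  0.15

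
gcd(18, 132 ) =6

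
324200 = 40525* 8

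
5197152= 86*60432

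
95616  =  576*166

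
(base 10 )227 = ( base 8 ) 343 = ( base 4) 3203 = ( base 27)8B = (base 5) 1402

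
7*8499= 59493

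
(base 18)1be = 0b1000011000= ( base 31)H9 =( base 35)fb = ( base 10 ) 536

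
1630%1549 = 81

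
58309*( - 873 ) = - 50903757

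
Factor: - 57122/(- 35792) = 2^( - 3) * 13^4*2237^(-1 ) = 28561/17896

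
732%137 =47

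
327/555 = 109/185 = 0.59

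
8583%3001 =2581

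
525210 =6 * 87535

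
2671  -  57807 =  - 55136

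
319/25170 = 319/25170  =  0.01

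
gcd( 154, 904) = 2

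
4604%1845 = 914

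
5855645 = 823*7115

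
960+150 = 1110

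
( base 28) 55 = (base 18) 81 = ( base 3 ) 12101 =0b10010001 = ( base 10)145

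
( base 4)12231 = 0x1AD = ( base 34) cl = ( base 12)2B9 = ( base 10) 429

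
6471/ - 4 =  - 1618 + 1/4 = - 1617.75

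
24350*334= 8132900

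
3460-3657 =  - 197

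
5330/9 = 5330/9 = 592.22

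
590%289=12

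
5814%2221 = 1372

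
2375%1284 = 1091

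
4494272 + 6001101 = 10495373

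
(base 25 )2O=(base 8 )112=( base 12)62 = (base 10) 74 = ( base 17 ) 46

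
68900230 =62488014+6412216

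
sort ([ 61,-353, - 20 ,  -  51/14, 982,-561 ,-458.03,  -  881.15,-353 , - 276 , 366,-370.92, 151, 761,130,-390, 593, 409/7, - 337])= [ - 881.15, - 561,-458.03,  -  390, - 370.92, - 353, - 353,- 337, - 276,  -  20,-51/14,  409/7,61, 130,151,  366, 593 , 761, 982] 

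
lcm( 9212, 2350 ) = 230300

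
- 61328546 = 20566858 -81895404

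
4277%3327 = 950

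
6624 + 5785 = 12409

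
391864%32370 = 3424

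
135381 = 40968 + 94413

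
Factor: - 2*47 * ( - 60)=5640 = 2^3*3^1*5^1*47^1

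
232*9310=2159920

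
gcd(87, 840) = 3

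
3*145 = 435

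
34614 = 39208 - 4594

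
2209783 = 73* 30271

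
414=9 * 46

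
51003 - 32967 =18036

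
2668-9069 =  - 6401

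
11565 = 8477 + 3088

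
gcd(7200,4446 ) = 18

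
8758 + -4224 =4534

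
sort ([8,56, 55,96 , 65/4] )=[8, 65/4,55, 56,96] 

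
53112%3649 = 2026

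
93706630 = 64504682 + 29201948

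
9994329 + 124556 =10118885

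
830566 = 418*1987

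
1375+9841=11216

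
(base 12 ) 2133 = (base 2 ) 111000110111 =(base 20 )91J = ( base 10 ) 3639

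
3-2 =1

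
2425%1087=251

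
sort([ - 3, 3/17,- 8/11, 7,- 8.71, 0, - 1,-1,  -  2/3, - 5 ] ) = [ - 8.71,-5 , - 3, - 1, -1,-8/11,-2/3 , 0,3/17, 7]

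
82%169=82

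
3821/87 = 43 + 80/87 = 43.92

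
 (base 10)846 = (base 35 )O6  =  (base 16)34E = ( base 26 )16e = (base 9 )1140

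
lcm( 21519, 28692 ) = 86076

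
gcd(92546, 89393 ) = 1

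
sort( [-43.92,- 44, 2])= [-44, - 43.92, 2]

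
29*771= 22359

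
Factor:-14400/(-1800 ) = 8 =2^3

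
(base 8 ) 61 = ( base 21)27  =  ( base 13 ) 3A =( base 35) 1e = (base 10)49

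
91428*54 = 4937112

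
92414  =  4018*23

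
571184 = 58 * 9848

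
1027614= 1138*903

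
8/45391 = 8/45391 = 0.00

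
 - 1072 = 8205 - 9277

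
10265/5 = 2053  =  2053.00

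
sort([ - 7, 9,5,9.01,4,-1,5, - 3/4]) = [  -  7, -1,  -  3/4,4, 5,  5, 9,  9.01]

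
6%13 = 6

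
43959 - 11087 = 32872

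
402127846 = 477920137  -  75792291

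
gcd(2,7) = 1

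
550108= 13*42316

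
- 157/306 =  - 1 + 149/306 = - 0.51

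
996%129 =93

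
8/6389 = 8/6389= 0.00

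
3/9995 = 3/9995 = 0.00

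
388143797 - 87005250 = 301138547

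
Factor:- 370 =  - 2^1*5^1* 37^1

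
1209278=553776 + 655502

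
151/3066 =151/3066 =0.05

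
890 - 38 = 852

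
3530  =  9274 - 5744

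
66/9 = 22/3 = 7.33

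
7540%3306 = 928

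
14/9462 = 7/4731 = 0.00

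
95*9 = 855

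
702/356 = 351/178= 1.97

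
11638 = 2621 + 9017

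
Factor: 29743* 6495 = 3^1 * 5^1*7^2*433^1 *607^1=193180785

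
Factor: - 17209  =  -17209^1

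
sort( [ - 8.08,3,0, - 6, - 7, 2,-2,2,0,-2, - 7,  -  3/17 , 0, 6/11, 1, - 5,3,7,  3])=[ - 8.08, - 7, - 7,- 6, - 5 ,  -  2, - 2,  -  3/17,0,0,0, 6/11,1, 2,2 , 3, 3, 3,7 ]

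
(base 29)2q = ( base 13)66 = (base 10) 84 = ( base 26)36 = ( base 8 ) 124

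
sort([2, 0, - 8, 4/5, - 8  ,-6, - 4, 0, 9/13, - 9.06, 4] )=[ - 9.06, - 8, - 8,  -  6, - 4, 0, 0, 9/13, 4/5, 2, 4 ]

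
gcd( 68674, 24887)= 1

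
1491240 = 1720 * 867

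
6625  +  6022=12647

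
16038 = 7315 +8723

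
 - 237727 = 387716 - 625443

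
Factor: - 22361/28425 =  - 59/75 = - 3^( - 1 )*5^( - 2 )* 59^1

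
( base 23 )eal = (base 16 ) 1de9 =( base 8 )16751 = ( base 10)7657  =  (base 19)1240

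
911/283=3+62/283 = 3.22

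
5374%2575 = 224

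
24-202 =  -178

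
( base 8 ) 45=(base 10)37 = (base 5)122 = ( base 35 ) 12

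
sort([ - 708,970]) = [ - 708 , 970]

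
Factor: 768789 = 3^2*7^1  *12203^1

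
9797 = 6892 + 2905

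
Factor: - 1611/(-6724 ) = 2^(  -  2)*3^2*41^( - 2)*179^1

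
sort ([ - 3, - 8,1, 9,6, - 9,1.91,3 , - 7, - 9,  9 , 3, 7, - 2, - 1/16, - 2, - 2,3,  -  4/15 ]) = [ - 9, -9, - 8, - 7,-3, - 2,  -  2, - 2, - 4/15, - 1/16,1, 1.91 , 3,3 , 3,6, 7,9, 9]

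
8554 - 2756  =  5798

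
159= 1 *159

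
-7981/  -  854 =7981/854 =9.35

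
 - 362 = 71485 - 71847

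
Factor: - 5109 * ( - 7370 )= 2^1*3^1*5^1*11^1*13^1*67^1*131^1 =37653330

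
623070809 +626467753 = 1249538562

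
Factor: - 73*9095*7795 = -5175373325  =  - 5^2*17^1  *  73^1 * 107^1*1559^1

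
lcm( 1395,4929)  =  73935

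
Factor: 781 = 11^1*71^1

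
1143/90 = 127/10= 12.70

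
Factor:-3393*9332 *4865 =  - 154042810740 = - 2^2  *3^2  *  5^1*7^1*13^1 *29^1*139^1 * 2333^1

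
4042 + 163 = 4205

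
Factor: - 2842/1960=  - 29/20  =  - 2^(  -  2) * 5^( - 1)*29^1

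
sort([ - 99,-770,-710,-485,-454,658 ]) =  [-770,-710, -485,-454,-99 , 658]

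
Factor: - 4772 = - 2^2*1193^1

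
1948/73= 1948/73  =  26.68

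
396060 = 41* 9660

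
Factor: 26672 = 2^4 * 1667^1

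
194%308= 194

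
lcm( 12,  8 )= 24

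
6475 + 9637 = 16112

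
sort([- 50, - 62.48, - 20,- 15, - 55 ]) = [ - 62.48,-55, -50, - 20, - 15 ] 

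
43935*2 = 87870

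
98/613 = 98/613 =0.16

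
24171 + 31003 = 55174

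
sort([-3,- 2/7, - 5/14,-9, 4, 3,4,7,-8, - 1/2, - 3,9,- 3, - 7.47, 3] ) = [-9, -8, -7.47,  -  3,- 3, - 3,-1/2,-5/14, - 2/7, 3,3,4,4, 7,9 ]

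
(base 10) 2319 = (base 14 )bb9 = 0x90F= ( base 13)1095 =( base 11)1819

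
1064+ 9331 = 10395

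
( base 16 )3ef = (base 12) 6bb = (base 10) 1007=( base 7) 2636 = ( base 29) 15L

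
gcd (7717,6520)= 1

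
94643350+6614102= 101257452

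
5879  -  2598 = 3281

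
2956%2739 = 217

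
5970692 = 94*63518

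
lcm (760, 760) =760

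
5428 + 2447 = 7875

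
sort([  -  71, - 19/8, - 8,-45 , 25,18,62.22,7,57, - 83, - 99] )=[  -  99,  -  83,  -  71, - 45, - 8,-19/8,  7, 18,  25,57, 62.22] 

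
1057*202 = 213514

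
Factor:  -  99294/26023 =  - 2^1*3^1*13^1*19^1*53^ (- 1)*67^1*491^( - 1 )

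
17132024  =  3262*5252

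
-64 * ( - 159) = 10176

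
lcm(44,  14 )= 308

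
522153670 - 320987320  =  201166350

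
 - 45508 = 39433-84941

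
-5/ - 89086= 5/89086 = 0.00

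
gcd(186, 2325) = 93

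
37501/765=37501/765 = 49.02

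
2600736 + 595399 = 3196135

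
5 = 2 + 3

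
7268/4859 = 7268/4859 =1.50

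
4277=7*611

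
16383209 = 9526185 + 6857024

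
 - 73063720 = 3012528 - 76076248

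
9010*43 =387430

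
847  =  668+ 179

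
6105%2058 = 1989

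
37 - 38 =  -1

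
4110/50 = 411/5 = 82.20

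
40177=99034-58857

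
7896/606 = 1316/101=13.03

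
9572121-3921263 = 5650858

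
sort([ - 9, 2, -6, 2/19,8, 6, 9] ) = [ - 9, - 6, 2/19, 2, 6,8,9] 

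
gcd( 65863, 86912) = 679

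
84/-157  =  -84/157 = - 0.54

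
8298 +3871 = 12169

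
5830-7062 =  - 1232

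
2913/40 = 72 + 33/40 = 72.83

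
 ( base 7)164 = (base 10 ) 95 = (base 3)10112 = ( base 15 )65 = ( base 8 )137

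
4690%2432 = 2258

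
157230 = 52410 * 3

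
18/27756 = 1/1542 = 0.00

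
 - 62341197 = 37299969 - 99641166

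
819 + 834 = 1653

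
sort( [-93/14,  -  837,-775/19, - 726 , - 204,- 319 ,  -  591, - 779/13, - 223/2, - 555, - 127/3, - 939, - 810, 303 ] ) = [ - 939,  -  837,-810, - 726, - 591, - 555,-319,-204,  -  223/2, - 779/13, - 127/3,-775/19,  -  93/14, 303 ] 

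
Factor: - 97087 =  - 17^1 * 5711^1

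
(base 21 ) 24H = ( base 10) 983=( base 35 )s3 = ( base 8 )1727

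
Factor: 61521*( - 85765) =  -5276348565= -  3^1*5^1*17^1*1009^1*20507^1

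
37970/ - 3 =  - 37970/3= -  12656.67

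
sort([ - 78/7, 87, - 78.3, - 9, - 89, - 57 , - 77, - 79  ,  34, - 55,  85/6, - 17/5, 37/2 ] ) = [ -89, - 79 , - 78.3 ,- 77 , - 57, - 55, - 78/7, - 9, - 17/5, 85/6 , 37/2, 34, 87] 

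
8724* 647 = 5644428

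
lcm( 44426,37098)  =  3598506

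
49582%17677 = 14228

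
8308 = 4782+3526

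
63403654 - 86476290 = -23072636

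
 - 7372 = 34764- 42136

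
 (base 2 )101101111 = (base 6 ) 1411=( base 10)367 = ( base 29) CJ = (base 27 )DG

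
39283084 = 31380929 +7902155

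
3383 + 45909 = 49292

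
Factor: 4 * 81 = 324 = 2^2*3^4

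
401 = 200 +201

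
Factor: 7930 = 2^1 * 5^1 *13^1*61^1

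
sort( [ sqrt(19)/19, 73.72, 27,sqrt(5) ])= [sqrt(19 ) /19, sqrt( 5 ), 27, 73.72 ]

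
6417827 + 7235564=13653391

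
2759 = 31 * 89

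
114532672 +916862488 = 1031395160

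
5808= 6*968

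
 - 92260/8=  -23065/2  =  - 11532.50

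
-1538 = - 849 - 689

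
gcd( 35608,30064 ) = 8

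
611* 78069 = 47700159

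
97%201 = 97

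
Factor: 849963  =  3^1 * 311^1*911^1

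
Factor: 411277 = 31^1* 13267^1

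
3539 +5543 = 9082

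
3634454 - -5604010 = 9238464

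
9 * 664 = 5976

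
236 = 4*59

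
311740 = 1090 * 286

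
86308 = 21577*4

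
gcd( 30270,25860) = 30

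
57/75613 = 57/75613 =0.00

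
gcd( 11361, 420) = 21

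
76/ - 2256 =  - 19/564   =  - 0.03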